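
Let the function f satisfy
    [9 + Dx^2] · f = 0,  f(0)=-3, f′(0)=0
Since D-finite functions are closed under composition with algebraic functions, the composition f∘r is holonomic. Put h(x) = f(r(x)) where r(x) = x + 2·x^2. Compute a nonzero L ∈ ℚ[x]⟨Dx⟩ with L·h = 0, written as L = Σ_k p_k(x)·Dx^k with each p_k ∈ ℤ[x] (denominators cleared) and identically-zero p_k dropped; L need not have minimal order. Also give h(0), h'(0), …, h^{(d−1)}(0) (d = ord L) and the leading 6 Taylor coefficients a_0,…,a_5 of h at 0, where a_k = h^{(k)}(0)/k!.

f: a_k = -3, 0, 27/2, 0, -81/8, 0, …
Substitute x→r, Dx→(1/r')Dx; clear ⇒ L₀.
L = (9 + 108·x + 432·x^2 + 576·x^3) - 4·Dx + (1 + 4·x)·Dx^2  (order 2).
h: a_k = -3, 0, 27/2, 54, 351/8, -81, …
ICs: h(0) = -3, h′(0) = 0.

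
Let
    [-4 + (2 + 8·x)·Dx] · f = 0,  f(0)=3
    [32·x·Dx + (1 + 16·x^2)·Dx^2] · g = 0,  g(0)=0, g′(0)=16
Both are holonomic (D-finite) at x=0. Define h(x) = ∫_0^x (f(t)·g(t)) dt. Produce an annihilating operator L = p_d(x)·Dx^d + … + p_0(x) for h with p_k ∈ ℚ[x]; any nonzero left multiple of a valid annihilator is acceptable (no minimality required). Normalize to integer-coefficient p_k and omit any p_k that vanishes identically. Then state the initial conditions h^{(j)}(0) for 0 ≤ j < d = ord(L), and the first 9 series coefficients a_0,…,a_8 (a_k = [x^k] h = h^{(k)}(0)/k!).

L = (12 - 64·x - 64·x^2)·Dx + (-4 + 16·x + 192·x^2 + 256·x^3)·Dx^2 + (1 + 8·x + 32·x^2 + 128·x^3 + 256·x^4)·Dx^3  (order 3).
h: a_k = 0, 0, 24, 32, -88, -64, 6224/15, 26176/35, -150824/35, …
ICs: h(0) = 0, h′(0) = 0, h′′(0) = 48.

f: a_k = 3, 6, -6, 12, -30, 84, -252, 792, -2574, …
g: a_k = 0, 16, 0, -256/3, 0, 4096/5, 0, -65536/7, 0, …
f·g: L₀ = L_f ⊗_s L_g, ord ≤ 1·2.
Integrate: L := L₀·Dx.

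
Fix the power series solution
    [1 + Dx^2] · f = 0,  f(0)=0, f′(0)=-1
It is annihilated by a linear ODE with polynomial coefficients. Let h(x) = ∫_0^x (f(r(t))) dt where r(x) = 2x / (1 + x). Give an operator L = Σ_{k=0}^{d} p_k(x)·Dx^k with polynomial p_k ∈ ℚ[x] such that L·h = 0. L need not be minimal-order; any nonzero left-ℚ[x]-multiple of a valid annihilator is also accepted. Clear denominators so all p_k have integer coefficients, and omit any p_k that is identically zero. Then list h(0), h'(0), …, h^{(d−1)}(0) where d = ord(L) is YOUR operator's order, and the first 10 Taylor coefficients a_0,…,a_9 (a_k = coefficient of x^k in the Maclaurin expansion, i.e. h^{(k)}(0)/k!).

f: a_k = 0, -1, 0, 1/6, 0, -1/120, 0, 1/5040, 0, -1/362880, …
L₀ from L_f via x↦r, Dx↦r'^{-1}Dx.
h=∫₀ˣh₀: take L = L₀·Dx.
L = 4·Dx + (2 + 6·x + 6·x^2 + 2·x^3)·Dx^2 + (1 + 4·x + 6·x^2 + 4·x^3 + x^4)·Dx^3  (order 3).
h: a_k = 0, 0, -1, 2/3, -1/6, -2/5, 43/45, -10/7, 2209/1260, -758/405, …
ICs: h(0) = 0, h′(0) = 0, h′′(0) = -2.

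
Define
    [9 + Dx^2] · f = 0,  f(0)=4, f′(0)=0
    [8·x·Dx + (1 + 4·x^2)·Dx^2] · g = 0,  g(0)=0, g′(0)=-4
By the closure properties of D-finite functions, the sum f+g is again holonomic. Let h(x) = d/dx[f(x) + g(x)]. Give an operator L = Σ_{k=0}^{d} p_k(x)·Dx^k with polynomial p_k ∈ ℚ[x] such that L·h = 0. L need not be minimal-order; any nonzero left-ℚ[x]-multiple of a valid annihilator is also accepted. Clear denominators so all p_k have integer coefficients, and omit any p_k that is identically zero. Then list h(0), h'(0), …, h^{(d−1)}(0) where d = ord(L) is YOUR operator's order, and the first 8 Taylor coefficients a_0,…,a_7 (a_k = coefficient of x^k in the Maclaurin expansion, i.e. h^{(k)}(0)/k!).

L = (-2808·x + 19008·x^3 + 10368·x^5) + (9 + 1548·x^2 + 7344·x^4 + 5184·x^6)·Dx + (-312·x + 2112·x^3 + 1152·x^5)·Dx^2 + (1 + 172·x^2 + 816·x^4 + 576·x^6)·Dx^3  (order 3).
h: a_k = -4, -36, 16, 54, -64, -243/10, 256, 729/140, …
ICs: h(0) = -4, h′(0) = -36, h′′(0) = 32.

f: a_k = 4, 0, -18, 0, 27/2, 0, -81/20, 0, …
g: a_k = 0, -4, 0, 16/3, 0, -64/5, 0, 256/7, …
Sum ⇒ L₀ = lclm(L_f,L_g) in ℚ(x)⟨Dx⟩.
h=h₀': d/dx-closure on L₀ ⇒ L.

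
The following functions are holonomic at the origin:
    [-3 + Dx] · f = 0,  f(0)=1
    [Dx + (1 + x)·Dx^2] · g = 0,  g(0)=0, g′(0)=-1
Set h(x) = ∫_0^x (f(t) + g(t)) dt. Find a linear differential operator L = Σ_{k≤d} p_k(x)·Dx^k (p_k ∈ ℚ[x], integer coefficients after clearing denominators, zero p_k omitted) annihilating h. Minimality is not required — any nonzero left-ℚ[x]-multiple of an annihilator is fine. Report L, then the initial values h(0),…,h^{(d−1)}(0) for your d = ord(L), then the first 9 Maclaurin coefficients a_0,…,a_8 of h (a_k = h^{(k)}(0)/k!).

L = (-15 - 9·x)·Dx^2 + (-7 - 18·x - 9·x^2)·Dx^3 + (4 + 7·x + 3·x^2)·Dx^4  (order 4).
h: a_k = 0, 1, 1, 5/3, 25/24, 29/40, 73/240, 283/1680, 163/4480, …
ICs: h(0) = 0, h′(0) = 1, h′′(0) = 2, h′′′(0) = 10.

f: a_k = 1, 3, 9/2, 9/2, 27/8, 81/40, 81/80, 243/560, 729/4480, …
g: a_k = 0, -1, 1/2, -1/3, 1/4, -1/5, 1/6, -1/7, 1/8, …
h₀=f+g: left-lcm gives L₀, ord ≤ 3.
h=∫h₀ ⇒ L = L₀·Dx.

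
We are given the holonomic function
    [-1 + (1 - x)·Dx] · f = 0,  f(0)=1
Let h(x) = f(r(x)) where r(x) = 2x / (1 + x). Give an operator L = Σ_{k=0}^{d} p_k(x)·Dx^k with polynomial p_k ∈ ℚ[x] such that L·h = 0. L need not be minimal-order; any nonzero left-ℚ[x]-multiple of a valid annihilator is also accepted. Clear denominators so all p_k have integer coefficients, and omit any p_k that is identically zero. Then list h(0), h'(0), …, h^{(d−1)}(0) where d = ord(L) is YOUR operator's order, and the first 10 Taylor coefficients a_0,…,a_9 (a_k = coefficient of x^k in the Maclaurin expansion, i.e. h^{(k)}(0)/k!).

f: a_k = 1, 1, 1, 1, 1, 1, 1, 1, 1, 1, …
L₀ from L_f via x↦r, Dx↦r'^{-1}Dx.
L = 2 + (-1 + x^2)·Dx  (order 1).
h: a_k = 1, 2, 2, 2, 2, 2, 2, 2, 2, 2, …
ICs: h(0) = 1.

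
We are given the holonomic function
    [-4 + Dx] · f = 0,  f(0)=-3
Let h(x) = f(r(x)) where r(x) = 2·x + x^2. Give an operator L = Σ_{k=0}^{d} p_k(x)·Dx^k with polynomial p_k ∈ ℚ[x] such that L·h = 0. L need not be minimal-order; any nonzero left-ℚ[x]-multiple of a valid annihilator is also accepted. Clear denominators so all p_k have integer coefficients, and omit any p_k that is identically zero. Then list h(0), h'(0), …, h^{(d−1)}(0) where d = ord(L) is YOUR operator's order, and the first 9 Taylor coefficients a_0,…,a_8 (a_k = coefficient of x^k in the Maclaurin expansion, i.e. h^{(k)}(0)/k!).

L = (-8 - 8·x) + Dx  (order 1).
h: a_k = -3, -24, -108, -352, -920, -10176/5, -59104/15, -717056/105, -376928/35, …
ICs: h(0) = -3.

f: a_k = -3, -12, -24, -32, -32, -128/5, -256/15, -1024/105, -512/105, …
h₀=f(r): pull back L_f along r ⇒ L₀.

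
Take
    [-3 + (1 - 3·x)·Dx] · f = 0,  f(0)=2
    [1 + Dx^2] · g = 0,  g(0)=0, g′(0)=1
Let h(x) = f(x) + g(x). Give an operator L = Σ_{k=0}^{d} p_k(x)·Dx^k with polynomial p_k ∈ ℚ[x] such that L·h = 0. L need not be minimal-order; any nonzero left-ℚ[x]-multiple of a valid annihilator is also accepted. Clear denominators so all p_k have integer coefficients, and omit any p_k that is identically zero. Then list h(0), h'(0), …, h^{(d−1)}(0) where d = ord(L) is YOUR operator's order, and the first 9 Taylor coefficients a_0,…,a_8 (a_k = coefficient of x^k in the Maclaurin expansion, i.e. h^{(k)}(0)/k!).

f: a_k = 2, 6, 18, 54, 162, 486, 1458, 4374, 13122, …
g: a_k = 0, 1, 0, -1/6, 0, 1/120, 0, -1/5040, 0, …
h₀=f+g: left-lcm gives L₀, ord ≤ 3.
L = (165 - 18·x + 27·x^2) + (-19 + 63·x - 27·x^2 + 27·x^3)·Dx + (165 - 18·x + 27·x^2)·Dx^2 + (-19 + 63·x - 27·x^2 + 27·x^3)·Dx^3  (order 3).
h: a_k = 2, 7, 18, 323/6, 162, 58321/120, 1458, 22044959/5040, 13122, …
ICs: h(0) = 2, h′(0) = 7, h′′(0) = 36.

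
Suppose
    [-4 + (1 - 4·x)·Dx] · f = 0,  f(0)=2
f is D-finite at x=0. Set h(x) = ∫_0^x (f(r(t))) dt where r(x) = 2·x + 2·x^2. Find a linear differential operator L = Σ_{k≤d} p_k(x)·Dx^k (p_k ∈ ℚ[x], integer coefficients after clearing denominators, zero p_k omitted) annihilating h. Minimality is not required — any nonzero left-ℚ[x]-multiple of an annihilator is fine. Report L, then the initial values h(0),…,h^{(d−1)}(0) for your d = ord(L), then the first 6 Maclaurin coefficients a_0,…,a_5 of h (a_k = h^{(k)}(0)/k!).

f: a_k = 2, 8, 32, 128, 512, 2048, …
f∘r: x↦r, Dx↦Dx/r' in L_f ⇒ L₀.
h=∫h₀ ⇒ L = L₀·Dx.
L = (8 + 16·x)·Dx + (-1 + 8·x + 8·x^2)·Dx^2  (order 2).
h: a_k = 0, 2, 8, 48, 320, 11392/5, …
ICs: h(0) = 0, h′(0) = 2.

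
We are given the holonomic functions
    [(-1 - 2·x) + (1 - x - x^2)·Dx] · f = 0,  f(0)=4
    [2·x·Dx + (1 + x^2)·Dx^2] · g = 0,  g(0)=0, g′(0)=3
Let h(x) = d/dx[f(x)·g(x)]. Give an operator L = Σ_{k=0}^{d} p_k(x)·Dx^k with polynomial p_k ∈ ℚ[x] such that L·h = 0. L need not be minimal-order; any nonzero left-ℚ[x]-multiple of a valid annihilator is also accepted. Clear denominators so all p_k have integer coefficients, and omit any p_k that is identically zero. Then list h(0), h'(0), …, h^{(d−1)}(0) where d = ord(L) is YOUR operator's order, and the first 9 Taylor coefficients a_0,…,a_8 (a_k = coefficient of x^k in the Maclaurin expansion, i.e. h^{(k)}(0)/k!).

L = (2 + 30·x^2 + 24·x^3 + 36·x^4) + (4 + 10·x + 12·x^2 + 22·x^3 + 24·x^4 + 24·x^5)·Dx + (-1 - 2·x^2 + 4·x^3 + 2·x^4 + 4·x^5 + 3·x^6)·Dx^2  (order 2).
h: a_k = 12, 24, 60, 128, 272, 2592/5, 4868/5, 63136/35, 23052/7, …
ICs: h(0) = 12, h′(0) = 24.

f: a_k = 4, 4, 8, 12, 20, 32, 52, 84, 136, …
g: a_k = 0, 3, 0, -1, 0, 3/5, 0, -3/7, 0, …
L₀ := L_f ⊗_s L_g (sym. prod.), ord ≤ 2.
Differentiate: ansatz ord ≤ ord L₀ ⇒ L.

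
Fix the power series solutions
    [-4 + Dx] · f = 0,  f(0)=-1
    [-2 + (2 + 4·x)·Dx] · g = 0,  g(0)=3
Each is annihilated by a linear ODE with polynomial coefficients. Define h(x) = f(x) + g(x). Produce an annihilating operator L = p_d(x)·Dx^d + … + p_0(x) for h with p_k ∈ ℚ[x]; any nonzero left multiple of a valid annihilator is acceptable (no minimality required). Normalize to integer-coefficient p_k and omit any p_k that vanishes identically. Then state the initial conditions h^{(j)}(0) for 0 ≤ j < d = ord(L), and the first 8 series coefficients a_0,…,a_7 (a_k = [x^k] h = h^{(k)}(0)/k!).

L = (20 + 32·x) + (-17 - 64·x - 64·x^2)·Dx + (3 + 14·x + 16·x^2)·Dx^2  (order 2).
h: a_k = 2, -1, -19/2, -55/6, -301/24, -709/120, -6931/720, 14801/5040, …
ICs: h(0) = 2, h′(0) = -1.

f: a_k = -1, -4, -8, -32/3, -32/3, -128/15, -256/45, -1024/315, …
g: a_k = 3, 3, -3/2, 3/2, -15/8, 21/8, -63/16, 99/16, …
h₀=f+g: left-lcm gives L₀, ord ≤ 2.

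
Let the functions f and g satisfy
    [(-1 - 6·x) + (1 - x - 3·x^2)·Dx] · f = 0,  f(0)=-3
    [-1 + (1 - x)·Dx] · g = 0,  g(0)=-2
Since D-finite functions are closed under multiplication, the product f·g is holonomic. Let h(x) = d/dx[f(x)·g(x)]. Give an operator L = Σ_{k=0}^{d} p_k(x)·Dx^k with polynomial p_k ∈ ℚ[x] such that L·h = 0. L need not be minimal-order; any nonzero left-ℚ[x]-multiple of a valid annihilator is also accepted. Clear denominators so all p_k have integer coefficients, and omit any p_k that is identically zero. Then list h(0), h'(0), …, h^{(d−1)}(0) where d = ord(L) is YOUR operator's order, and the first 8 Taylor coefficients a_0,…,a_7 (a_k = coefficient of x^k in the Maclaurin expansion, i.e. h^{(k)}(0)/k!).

L = (12 + 6·x - 12·x^2 - 96·x^3 + 108·x^4) + (-2 + 21·x^2 - 16·x^3 - 30·x^4 + 27·x^5)·Dx  (order 1).
h: a_k = 12, 72, 234, 768, 2160, 6084, 16212, 42912, …
ICs: h(0) = 12.

f: a_k = -3, -3, -12, -21, -57, -120, -291, -651, …
g: a_k = -2, -2, -2, -2, -2, -2, -2, -2, …
L₀ := L_f ⊗_s L_g (sym. prod.), ord ≤ 1.
h=h₀': d/dx-closure on L₀ ⇒ L.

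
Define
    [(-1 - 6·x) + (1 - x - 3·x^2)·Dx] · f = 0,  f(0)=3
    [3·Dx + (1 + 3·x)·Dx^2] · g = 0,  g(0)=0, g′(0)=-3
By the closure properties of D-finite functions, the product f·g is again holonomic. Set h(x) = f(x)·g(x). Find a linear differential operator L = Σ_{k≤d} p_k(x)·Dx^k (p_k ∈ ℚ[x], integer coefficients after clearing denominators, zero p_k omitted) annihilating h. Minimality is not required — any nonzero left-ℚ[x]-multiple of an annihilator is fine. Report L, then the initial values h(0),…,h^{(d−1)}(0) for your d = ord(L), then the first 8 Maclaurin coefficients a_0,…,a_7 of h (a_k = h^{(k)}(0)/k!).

f: a_k = 3, 3, 12, 21, 57, 120, 291, 651, …
g: a_k = 0, -3, 9/2, -9, 81/4, -243/5, 243/2, -2187/7, …
L₀ := L_f ⊗_s L_g (sym. prod.), ord ≤ 2.
L = (9 + 36·x) + (-1 + 21·x + 45·x^2)·Dx + (-1 - 2·x + 6·x^2 + 9·x^3)·Dx^2  (order 2).
h: a_k = 0, -9, 9/2, -99/2, 99/4, -5391/20, 846/5, -220743/140, …
ICs: h(0) = 0, h′(0) = -9.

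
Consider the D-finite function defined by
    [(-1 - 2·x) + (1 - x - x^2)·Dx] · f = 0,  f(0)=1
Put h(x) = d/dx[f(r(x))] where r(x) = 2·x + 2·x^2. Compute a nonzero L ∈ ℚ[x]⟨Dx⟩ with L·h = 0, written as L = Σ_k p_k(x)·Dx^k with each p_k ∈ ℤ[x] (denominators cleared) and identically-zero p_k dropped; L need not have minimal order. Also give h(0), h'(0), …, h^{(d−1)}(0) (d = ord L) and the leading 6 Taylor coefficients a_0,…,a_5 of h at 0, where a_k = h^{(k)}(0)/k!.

L = (10 + 20·x + 60·x^2 + 80·x^3 + 40·x^4) + (-1 + 10·x^2 + 20·x^3 + 20·x^4 + 8·x^5)·Dx  (order 1).
h: a_k = 2, 20, 120, 640, 3240, 15696, …
ICs: h(0) = 2.

f: a_k = 1, 1, 2, 3, 5, 8, …
h₀=f(r): pull back L_f along r ⇒ L₀.
h=h₀': d/dx-closure on L₀ ⇒ L.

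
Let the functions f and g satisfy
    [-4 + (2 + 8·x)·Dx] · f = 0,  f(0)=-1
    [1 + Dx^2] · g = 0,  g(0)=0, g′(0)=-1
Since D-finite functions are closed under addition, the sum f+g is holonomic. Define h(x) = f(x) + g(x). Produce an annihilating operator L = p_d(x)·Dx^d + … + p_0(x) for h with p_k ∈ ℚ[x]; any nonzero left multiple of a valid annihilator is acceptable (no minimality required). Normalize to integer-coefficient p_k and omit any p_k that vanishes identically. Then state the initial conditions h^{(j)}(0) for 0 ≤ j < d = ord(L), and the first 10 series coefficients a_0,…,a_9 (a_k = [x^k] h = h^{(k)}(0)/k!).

f: a_k = -1, -2, 2, -4, 10, -28, 84, -264, 858, -2860, …
g: a_k = 0, -1, 0, 1/6, 0, -1/120, 0, 1/5040, 0, -1/362880, …
L₀ := lclm(L_f,L_g); ord L₀ ≤ 1+2.
L = (-26 - 16·x - 32·x^2) + (-3 - 4·x + 48·x^2 + 64·x^3)·Dx + (-26 - 16·x - 32·x^2)·Dx^2 + (-3 - 4·x + 48·x^2 + 64·x^3)·Dx^3  (order 3).
h: a_k = -1, -3, 2, -23/6, 10, -3361/120, 84, -1330559/5040, 858, -1037836801/362880, …
ICs: h(0) = -1, h′(0) = -3, h′′(0) = 4.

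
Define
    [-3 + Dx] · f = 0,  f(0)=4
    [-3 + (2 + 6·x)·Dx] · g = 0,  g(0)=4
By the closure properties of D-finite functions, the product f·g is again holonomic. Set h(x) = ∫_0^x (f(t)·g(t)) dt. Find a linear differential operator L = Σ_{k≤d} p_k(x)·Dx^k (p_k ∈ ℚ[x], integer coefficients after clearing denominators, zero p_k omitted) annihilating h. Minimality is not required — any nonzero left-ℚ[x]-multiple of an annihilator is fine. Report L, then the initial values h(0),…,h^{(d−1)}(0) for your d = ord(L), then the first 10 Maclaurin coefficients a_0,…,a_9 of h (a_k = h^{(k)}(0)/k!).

f: a_k = 4, 12, 18, 18, 27/2, 81/10, 81/20, 243/140, 729/1120, 243/1120, …
g: a_k = 4, 6, -9/2, 27/4, -405/32, 1701/64, -15309/256, 72171/512, -2814669/8192, 14073345/16384, …
Sym-product of L_f,L_g gives L₀ (≤ ord 1).
h=∫₀ˣh₀: take L = L₀·Dx.
L = (-9 - 18·x)·Dx + (2 + 6·x)·Dx^2  (order 2).
h: a_k = 0, 16, 36, 42, 153/4, 891/40, 2889/160, -7209/2240, 818667/35840, -3203631/71680, …
ICs: h(0) = 0, h′(0) = 16.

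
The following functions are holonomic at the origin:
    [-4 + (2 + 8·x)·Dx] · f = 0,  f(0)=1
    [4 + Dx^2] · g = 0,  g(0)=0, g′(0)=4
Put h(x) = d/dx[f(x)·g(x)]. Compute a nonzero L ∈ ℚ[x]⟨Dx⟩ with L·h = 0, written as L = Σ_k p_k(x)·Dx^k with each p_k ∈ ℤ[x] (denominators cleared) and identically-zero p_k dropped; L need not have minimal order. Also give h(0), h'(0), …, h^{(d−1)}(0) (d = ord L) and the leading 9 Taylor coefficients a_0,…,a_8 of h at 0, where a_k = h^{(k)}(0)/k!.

L = (8 + 96·x + 256·x^2 + 256·x^3 + 256·x^4) + (2 - 48·x^2 - 64·x^3)·Dx + (1 + 10·x + 36·x^2 + 64·x^3 + 64·x^4)·Dx^2  (order 2).
h: a_k = 4, 16, -32, 128/3, -512/3, 3072/5, -97792/45, 495616/63, -9109504/315, …
ICs: h(0) = 4, h′(0) = 16.

f: a_k = 1, 2, -2, 4, -10, 28, -84, 264, -858, …
g: a_k = 0, 4, 0, -8/3, 0, 8/15, 0, -16/315, 0, …
Product ⇒ symmetric product L₀, ord ≤ 2.
h₀' ⇒ L via d/dx closure of L₀.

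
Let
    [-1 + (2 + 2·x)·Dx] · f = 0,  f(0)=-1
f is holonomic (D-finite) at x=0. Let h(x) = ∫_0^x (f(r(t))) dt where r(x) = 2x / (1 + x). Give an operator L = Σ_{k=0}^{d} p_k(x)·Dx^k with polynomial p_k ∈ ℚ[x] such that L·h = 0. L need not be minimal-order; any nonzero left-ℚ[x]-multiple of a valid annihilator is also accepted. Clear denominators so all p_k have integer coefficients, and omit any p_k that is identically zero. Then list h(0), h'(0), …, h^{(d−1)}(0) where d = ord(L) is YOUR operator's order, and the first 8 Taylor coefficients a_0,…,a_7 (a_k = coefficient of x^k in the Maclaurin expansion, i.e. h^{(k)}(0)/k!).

f: a_k = -1, -1/2, 1/8, -1/16, 5/128, -7/256, 21/1024, -33/2048, …
Substitute x→r, Dx→(1/r')Dx; clear ⇒ L₀.
h=∫₀ˣh₀: take L = L₀·Dx.
L = -Dx + (1 + 4·x + 3·x^2)·Dx^2  (order 2).
h: a_k = 0, -1, -1/2, 1/2, -5/8, 37/40, -25/16, 327/112, …
ICs: h(0) = 0, h′(0) = -1.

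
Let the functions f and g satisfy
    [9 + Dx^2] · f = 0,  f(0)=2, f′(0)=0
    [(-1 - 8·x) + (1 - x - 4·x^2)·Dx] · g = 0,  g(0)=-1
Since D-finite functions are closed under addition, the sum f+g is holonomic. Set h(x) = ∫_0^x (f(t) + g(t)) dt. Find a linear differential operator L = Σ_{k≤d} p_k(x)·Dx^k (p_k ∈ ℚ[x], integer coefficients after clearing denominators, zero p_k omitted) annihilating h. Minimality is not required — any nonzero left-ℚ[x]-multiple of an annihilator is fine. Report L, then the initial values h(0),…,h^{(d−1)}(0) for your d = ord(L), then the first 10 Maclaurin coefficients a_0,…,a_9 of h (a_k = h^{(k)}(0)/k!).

L = (-567 - 4806·x - 3321·x^2 - 9936·x^3 - 6480·x^4 - 10368·x^5)·Dx + (171 - 117·x - 441·x^2 + 135·x^3 - 540·x^4 - 3888·x^5 - 5184·x^6)·Dx^2 + (-63 - 534·x - 369·x^2 - 1104·x^3 - 720·x^4 - 1152·x^5)·Dx^3 + (19 - 13·x - 49·x^2 + 15·x^3 - 60·x^4 - 432·x^5 - 576·x^6)·Dx^4  (order 4).
h: a_k = 0, 1, -1/2, -14/3, -9/4, -89/20, -65/6, -7321/280, -441/8, -2608871/20160, …
ICs: h(0) = 0, h′(0) = 1, h′′(0) = -1, h′′′(0) = -28.

f: a_k = 2, 0, -9, 0, 27/4, 0, -81/40, 0, 729/2240, 0, …
g: a_k = -1, -1, -5, -9, -29, -65, -181, -441, -1165, -2929, …
h₀=f+g: left-lcm gives L₀, ord ≤ 3.
Integrate: L := L₀·Dx.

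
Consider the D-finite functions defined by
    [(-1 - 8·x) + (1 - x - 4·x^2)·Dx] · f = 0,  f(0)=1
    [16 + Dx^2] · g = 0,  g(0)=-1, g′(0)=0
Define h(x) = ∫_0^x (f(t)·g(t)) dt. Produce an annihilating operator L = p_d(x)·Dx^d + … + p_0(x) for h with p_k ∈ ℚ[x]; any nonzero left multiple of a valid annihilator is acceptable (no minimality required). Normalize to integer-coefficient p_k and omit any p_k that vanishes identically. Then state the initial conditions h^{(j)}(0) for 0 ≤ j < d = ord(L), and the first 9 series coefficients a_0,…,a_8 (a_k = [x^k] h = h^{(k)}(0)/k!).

f: a_k = 1, 1, 5, 9, 29, 65, 181, 441, 1165, …
g: a_k = -1, 0, 8, 0, -32/3, 0, 256/45, 0, -512/315, …
L₀ := L_f ⊗_s L_g (sym. prod.), ord ≤ 2.
h=∫h₀ ⇒ L = L₀·Dx.
L = (-8 + 16·x + 64·x^2)·Dx + (2 + 16·x)·Dx^2 + (-1 + x + 4·x^2)·Dx^3  (order 3).
h: a_k = 0, -1, -1/2, 1, -1/4, 1/15, -11/18, 151/315, -509/360, …
ICs: h(0) = 0, h′(0) = -1, h′′(0) = -1.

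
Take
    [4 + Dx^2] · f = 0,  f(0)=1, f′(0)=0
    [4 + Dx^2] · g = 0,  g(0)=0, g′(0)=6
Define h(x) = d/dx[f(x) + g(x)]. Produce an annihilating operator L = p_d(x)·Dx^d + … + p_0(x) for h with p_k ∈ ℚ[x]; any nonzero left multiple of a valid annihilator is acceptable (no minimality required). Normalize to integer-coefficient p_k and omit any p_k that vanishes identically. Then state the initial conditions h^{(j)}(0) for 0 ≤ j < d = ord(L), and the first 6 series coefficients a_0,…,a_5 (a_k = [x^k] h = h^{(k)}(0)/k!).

L = 4 + Dx^2  (order 2).
h: a_k = 6, -4, -12, 8/3, 4, -8/15, …
ICs: h(0) = 6, h′(0) = -4.

f: a_k = 1, 0, -2, 0, 2/3, 0, …
g: a_k = 0, 6, 0, -4, 0, 4/5, …
h₀=f+g: left-lcm gives L₀, ord ≤ 4.
Derive L from L₀ (diff closure).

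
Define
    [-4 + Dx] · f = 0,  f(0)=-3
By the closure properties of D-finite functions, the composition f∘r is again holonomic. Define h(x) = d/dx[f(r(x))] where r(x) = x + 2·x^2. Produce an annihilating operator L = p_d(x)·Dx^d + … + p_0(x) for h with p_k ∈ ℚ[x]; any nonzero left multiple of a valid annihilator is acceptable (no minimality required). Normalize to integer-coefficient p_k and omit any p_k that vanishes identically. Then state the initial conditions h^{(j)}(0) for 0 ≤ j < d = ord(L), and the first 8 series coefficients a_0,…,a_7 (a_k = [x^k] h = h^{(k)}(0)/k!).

L = (8 + 32·x + 64·x^2) + (-1 - 4·x)·Dx  (order 1).
h: a_k = -12, -96, -384, -1280, -3328, -38912/5, -237568/15, -3129344/105, …
ICs: h(0) = -12.

f: a_k = -3, -12, -24, -32, -32, -128/5, -256/15, -1024/105, …
Change of var in L_f (x↦r) gives L₀.
h₀' ⇒ L via d/dx closure of L₀.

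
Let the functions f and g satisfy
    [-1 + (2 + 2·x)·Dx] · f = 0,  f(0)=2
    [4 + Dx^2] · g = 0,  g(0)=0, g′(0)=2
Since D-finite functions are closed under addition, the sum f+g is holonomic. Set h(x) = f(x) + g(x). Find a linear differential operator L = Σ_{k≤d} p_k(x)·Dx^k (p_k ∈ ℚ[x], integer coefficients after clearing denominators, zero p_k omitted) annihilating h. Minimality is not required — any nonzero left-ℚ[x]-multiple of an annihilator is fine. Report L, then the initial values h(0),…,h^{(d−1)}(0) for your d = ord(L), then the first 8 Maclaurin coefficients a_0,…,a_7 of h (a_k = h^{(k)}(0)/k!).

f: a_k = 2, 1, -1/4, 1/8, -5/64, 7/128, -21/512, 33/1024, …
g: a_k = 0, 2, 0, -4/3, 0, 4/15, 0, -8/315, …
Sum ⇒ L₀ = lclm(L_f,L_g) in ℚ(x)⟨Dx⟩.
L = (-76 - 128·x - 64·x^2) + (120 + 376·x + 384·x^2 + 128·x^3)·Dx + (-19 - 32·x - 16·x^2)·Dx^2 + (30 + 94·x + 96·x^2 + 32·x^3)·Dx^3  (order 3).
h: a_k = 2, 3, -1/4, -29/24, -5/64, 617/1920, -21/512, 2203/322560, …
ICs: h(0) = 2, h′(0) = 3, h′′(0) = -1/2.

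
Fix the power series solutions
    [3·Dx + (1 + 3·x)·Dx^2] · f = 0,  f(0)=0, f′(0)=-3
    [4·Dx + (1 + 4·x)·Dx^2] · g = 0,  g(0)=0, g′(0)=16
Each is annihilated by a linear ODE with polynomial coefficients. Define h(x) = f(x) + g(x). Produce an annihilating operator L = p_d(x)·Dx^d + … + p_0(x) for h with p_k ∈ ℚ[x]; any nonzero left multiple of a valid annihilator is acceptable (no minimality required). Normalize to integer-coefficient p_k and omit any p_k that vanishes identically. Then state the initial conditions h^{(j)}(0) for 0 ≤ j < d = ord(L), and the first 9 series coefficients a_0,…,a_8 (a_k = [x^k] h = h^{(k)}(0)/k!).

L = 24·Dx + (14 + 48·x)·Dx^2 + (1 + 7·x + 12·x^2)·Dx^3  (order 3).
h: a_k = 0, 13, -55/2, 229/3, -943/4, 3853/5, -15655/6, 63349/7, -255583/8, …
ICs: h(0) = 0, h′(0) = 13, h′′(0) = -55.

f: a_k = 0, -3, 9/2, -9, 81/4, -243/5, 243/2, -2187/7, 6561/8, …
g: a_k = 0, 16, -32, 256/3, -256, 4096/5, -8192/3, 65536/7, -32768, …
Sum ⇒ L₀ = lclm(L_f,L_g) in ℚ(x)⟨Dx⟩.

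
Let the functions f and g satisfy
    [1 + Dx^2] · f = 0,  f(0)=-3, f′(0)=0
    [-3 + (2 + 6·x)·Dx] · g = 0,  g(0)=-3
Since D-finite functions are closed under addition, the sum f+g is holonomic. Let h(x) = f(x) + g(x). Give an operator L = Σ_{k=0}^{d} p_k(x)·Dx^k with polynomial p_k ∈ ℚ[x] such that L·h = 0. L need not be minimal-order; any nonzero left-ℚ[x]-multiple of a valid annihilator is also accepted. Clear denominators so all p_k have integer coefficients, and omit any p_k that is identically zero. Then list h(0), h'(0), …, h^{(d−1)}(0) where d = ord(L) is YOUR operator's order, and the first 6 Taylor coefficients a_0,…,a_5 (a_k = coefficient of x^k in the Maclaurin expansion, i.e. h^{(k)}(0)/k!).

L = (-93 - 72·x - 108·x^2) + (-10 + 18·x + 216·x^2 + 216·x^3)·Dx + (-93 - 72·x - 108·x^2)·Dx^2 + (-10 + 18·x + 216·x^2 + 216·x^3)·Dx^3  (order 3).
h: a_k = -6, -9/2, 39/8, -81/16, 1199/128, -5103/256, …
ICs: h(0) = -6, h′(0) = -9/2, h′′(0) = 39/4.

f: a_k = -3, 0, 3/2, 0, -1/8, 0, …
g: a_k = -3, -9/2, 27/8, -81/16, 1215/128, -5103/256, …
h₀=f+g: left-lcm gives L₀, ord ≤ 3.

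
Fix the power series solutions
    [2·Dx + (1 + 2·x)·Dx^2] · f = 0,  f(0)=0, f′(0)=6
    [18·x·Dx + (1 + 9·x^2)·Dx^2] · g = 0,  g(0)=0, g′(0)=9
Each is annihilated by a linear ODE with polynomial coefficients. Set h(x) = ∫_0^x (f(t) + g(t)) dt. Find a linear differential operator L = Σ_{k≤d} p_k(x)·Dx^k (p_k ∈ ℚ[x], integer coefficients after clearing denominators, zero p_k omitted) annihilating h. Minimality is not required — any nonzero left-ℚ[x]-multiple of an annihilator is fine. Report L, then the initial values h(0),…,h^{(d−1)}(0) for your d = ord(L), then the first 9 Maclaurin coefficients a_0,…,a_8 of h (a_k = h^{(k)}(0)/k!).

L = (-18 - 108·x + 486·x^2 + 324·x^3)·Dx^2 + (-13 - 36·x + 135·x^2 + 972·x^3 + 648·x^4)·Dx^3 + (-1 + 7·x + 18·x^2 + 81·x^3 + 243·x^4 + 162·x^5)·Dx^4  (order 4).
h: a_k = 0, 0, 15/2, -2, -19/4, -12/5, 55/2, -32/7, -6177/56, …
ICs: h(0) = 0, h′(0) = 0, h′′(0) = 15, h′′′(0) = -12.

f: a_k = 0, 6, -6, 8, -12, 96/5, -32, 384/7, -96, …
g: a_k = 0, 9, 0, -27, 0, 729/5, 0, -6561/7, 0, …
f+g: L₀ = lclm(L_f,L_g), ord ≤ 2+2.
Integrate: L := L₀·Dx.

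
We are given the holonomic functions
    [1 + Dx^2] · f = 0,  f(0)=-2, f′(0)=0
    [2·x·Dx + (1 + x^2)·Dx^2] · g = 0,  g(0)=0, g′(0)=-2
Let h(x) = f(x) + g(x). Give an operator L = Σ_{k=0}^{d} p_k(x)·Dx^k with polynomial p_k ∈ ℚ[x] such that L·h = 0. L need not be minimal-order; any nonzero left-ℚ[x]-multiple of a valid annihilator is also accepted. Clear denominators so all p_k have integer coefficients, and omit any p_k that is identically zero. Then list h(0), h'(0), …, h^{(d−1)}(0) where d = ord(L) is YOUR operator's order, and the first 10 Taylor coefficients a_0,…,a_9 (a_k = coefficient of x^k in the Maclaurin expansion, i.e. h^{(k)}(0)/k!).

f: a_k = -2, 0, 1, 0, -1/12, 0, 1/360, 0, -1/20160, 0, …
g: a_k = 0, -2, 0, 2/3, 0, -2/5, 0, 2/7, 0, -2/9, …
Weyl lclm of L_f,L_g ⇒ L₀ (ord ≤ 4).
L = (-22·x + 28·x^3 + 2·x^5)·Dx + (-1 + 7·x^2 + 9·x^4 + x^6)·Dx^2 + (-22·x + 28·x^3 + 2·x^5)·Dx^3 + (-1 + 7·x^2 + 9·x^4 + x^6)·Dx^4  (order 4).
h: a_k = -2, -2, 1, 2/3, -1/12, -2/5, 1/360, 2/7, -1/20160, -2/9, …
ICs: h(0) = -2, h′(0) = -2, h′′(0) = 2, h′′′(0) = 4.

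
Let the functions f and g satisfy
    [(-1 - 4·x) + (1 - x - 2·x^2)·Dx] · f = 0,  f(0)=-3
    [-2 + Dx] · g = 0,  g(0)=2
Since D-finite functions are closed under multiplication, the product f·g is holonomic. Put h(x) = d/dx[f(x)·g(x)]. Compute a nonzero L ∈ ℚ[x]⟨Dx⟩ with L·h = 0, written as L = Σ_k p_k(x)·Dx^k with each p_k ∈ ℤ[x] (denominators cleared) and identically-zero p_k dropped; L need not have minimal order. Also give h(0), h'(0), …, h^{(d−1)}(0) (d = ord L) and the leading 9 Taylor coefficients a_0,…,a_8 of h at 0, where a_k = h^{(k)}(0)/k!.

f: a_k = -3, -3, -9, -15, -33, -63, -129, -255, -513, …
g: a_k = 2, 4, 4, 8/3, 4/3, 8/15, 8/45, 16/315, 4/315, …
f·g: L₀ = L_f ⊗_s L_g, ord ≤ 1·1.
h=h₀': d/dx-closure on L₀ ⇒ L.
L = (14 + 16·x - 12·x^2 - 16·x^3 + 16·x^4) + (-3 + x + 12·x^2 - 8·x^4)·Dx  (order 1).
h: a_k = -18, -84, -258, -696, -1738, -20884/5, -48702/5, -2338384/105, -751514/15, …
ICs: h(0) = -18.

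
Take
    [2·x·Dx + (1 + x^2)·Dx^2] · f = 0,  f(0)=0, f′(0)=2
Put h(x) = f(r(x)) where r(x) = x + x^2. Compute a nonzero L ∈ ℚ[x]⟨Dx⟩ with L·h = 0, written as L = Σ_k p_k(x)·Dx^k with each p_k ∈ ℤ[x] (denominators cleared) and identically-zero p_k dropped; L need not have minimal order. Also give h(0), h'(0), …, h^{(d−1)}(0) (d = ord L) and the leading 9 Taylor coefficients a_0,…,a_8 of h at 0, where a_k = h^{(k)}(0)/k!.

L = (-2 + 2·x + 8·x^2 + 12·x^3 + 6·x^4)·Dx + (1 + 2·x + x^2 + 4·x^3 + 5·x^4 + 2·x^5)·Dx^2  (order 2).
h: a_k = 0, 2, 2, -2/3, -2, -8/5, 4/3, 26/7, 2, …
ICs: h(0) = 0, h′(0) = 2.

f: a_k = 0, 2, 0, -2/3, 0, 2/5, 0, -2/7, 0, …
h₀=f(r): pull back L_f along r ⇒ L₀.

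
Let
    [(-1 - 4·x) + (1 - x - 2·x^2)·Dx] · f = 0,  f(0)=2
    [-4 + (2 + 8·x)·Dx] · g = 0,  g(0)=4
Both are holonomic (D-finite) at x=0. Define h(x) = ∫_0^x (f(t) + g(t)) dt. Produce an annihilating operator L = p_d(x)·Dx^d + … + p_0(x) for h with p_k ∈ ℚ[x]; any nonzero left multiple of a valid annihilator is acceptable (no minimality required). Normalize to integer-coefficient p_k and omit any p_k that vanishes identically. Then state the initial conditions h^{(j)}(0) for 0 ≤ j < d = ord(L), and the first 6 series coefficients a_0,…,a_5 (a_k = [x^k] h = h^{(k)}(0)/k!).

f: a_k = 2, 2, 6, 10, 22, 42, …
g: a_k = 4, 8, -8, 16, -40, 112, …
L₀ := lclm(L_f,L_g); ord L₀ ≤ 1+1.
h=∫h₀ ⇒ L = L₀·Dx.
L = (-16 - 84·x - 120·x^2 - 160·x^3)·Dx + (10 + 52·x + 204·x^2 + 400·x^3 + 400·x^4)·Dx^2 + (1 - 7·x - 56·x^2 - 8·x^3 + 200·x^4 + 160·x^5)·Dx^3  (order 3).
h: a_k = 0, 6, 5, -2/3, 13/2, -18/5, …
ICs: h(0) = 0, h′(0) = 6, h′′(0) = 10.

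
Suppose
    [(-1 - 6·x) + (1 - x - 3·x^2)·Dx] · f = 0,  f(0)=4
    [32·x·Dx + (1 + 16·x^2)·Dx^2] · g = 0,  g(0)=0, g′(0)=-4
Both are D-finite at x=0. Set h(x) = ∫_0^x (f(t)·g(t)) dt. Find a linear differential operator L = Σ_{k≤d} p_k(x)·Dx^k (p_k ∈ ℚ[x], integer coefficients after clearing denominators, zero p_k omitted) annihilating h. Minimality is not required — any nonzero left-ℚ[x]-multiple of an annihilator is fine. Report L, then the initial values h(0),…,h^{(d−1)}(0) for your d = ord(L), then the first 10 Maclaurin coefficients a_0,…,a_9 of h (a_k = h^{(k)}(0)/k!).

f: a_k = 4, 4, 16, 28, 76, 160, 388, 868, 2032, 4636, …
g: a_k = 0, -4, 0, 64/3, 0, -1024/5, 0, 16384/7, 0, -262144/9, …
Product ⇒ symmetric product L₀, ord ≤ 2.
h=∫₀ˣh₀: take L = L₀·Dx.
L = (6 + 32·x + 288·x^2)·Dx + (2 - 20·x + 64·x^2 + 288·x^3)·Dx^2 + (-1 + x - 13·x^2 + 16·x^3 + 48·x^4)·Dx^3  (order 3).
h: a_k = 0, 0, -8, -16/3, 16/3, -16/3, -5864/45, -12928/105, 80782/105, 374768/945, …
ICs: h(0) = 0, h′(0) = 0, h′′(0) = -16.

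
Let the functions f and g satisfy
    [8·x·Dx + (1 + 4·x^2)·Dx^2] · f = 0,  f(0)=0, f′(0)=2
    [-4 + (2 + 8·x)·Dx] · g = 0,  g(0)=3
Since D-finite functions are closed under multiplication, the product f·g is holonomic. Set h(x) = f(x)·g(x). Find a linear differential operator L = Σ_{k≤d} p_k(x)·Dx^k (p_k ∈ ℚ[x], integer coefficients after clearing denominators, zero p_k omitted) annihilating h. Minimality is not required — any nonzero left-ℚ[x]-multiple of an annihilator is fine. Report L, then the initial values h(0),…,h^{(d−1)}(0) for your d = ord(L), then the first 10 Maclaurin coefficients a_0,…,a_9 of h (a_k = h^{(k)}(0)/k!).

f: a_k = 0, 2, 0, -8/3, 0, 32/5, 0, -128/7, 0, 512/9, …
g: a_k = 3, 6, -6, 12, -30, 84, -252, 792, -2574, 8580, …
h₀=f·g: eliminate ⇒ L₀, order ≤ 2·1.
L = (12 - 16·x - 16·x^2) + (-4 - 8·x + 48·x^2 + 64·x^3)·Dx + (1 + 8·x + 20·x^2 + 32·x^3 + 64·x^4)·Dx^2  (order 2).
h: a_k = 0, 6, 12, -20, 8, -124/5, 872/5, -18104/35, 46448/35, -92140/21, …
ICs: h(0) = 0, h′(0) = 6.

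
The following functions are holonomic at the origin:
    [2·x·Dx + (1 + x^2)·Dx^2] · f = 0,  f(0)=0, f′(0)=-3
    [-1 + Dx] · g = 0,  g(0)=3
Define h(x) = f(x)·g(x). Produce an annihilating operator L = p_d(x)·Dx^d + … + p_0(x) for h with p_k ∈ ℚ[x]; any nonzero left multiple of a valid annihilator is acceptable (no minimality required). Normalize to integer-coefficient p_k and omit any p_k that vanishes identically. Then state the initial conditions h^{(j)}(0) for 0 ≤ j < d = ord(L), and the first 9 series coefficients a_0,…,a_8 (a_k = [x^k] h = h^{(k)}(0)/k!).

f: a_k = 0, -3, 0, 1, 0, -3/5, 0, 3/7, 0, …
g: a_k = 3, 3, 3/2, 1/2, 1/8, 1/40, 1/240, 1/1680, 1/13440, …
Product ⇒ symmetric product L₀, ord ≤ 2.
L = (1 - 2·x + x^2) + (-2 + 2·x - 2·x^2)·Dx + (1 + x^2)·Dx^2  (order 2).
h: a_k = 0, -9, -9, -3/2, 3/2, -27/40, -11/8, 279/560, 113/112, …
ICs: h(0) = 0, h′(0) = -9.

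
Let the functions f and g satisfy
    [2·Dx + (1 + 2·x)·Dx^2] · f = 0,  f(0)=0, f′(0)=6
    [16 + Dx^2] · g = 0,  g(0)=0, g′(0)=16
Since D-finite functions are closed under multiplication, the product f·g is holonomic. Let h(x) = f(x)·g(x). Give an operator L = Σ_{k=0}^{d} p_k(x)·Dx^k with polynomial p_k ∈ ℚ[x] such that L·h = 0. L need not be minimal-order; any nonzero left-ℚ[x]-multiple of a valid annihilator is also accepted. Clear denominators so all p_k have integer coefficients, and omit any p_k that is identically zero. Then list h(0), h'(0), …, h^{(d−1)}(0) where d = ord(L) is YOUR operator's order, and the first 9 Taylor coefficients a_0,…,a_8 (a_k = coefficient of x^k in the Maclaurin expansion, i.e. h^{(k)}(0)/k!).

L = (2688 + 27648·x + 93184·x^2 + 131072·x^3 + 65536·x^4) + (896 + 5888·x + 12288·x^2 + 8192·x^3)·Dx + (408 + 3712·x + 11904·x^2 + 16384·x^3 + 8192·x^4)·Dx^2 + (56 + 368·x + 768·x^2 + 512·x^3)·Dx^3 + (15 + 124·x + 380·x^2 + 512·x^3 + 256·x^4)·Dx^4  (order 4).
h: a_k = 0, 0, 96, -96, -128, 64, 512/3, -1024/5, 26624/105, …
ICs: h(0) = 0, h′(0) = 0, h′′(0) = 192, h′′′(0) = -576.

f: a_k = 0, 6, -6, 8, -12, 96/5, -32, 384/7, -96, …
g: a_k = 0, 16, 0, -128/3, 0, 512/15, 0, -4096/315, 0, …
Sym-product of L_f,L_g gives L₀ (≤ ord 4).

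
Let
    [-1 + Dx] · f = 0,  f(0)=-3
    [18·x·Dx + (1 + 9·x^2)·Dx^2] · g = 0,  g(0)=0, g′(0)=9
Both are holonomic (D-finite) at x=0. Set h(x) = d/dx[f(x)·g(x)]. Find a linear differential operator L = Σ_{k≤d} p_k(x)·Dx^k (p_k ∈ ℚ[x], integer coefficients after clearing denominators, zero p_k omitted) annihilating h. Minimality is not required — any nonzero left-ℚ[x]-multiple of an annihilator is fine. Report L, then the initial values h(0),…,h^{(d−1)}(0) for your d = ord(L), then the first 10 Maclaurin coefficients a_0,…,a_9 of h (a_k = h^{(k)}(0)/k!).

f: a_k = -3, -3, -3/2, -1/2, -1/8, -1/40, -1/240, -1/1680, -1/13440, -1/120960, …
g: a_k = 0, 9, 0, -27, 0, 729/5, 0, -6561/7, 0, 6561, …
f·g: L₀ = L_f ⊗_s L_g, ord ≤ 1·2.
h₀' ⇒ L via d/dx closure of L₀.
L = (-17 - 36·x + 504·x^2 - 324·x^3 + 81·x^4) + (16 + 54·x - 522·x^2 + 486·x^3 - 162·x^4)·Dx + (1 - 18·x + 18·x^2 - 162·x^3 + 81·x^4)·Dx^2  (order 2).
h: a_k = -27, -54, 405/2, 306, -15921/8, -10179/4, 1454037/80, 1534191/70, -737661843/4480, -184492667/960, …
ICs: h(0) = -27, h′(0) = -54.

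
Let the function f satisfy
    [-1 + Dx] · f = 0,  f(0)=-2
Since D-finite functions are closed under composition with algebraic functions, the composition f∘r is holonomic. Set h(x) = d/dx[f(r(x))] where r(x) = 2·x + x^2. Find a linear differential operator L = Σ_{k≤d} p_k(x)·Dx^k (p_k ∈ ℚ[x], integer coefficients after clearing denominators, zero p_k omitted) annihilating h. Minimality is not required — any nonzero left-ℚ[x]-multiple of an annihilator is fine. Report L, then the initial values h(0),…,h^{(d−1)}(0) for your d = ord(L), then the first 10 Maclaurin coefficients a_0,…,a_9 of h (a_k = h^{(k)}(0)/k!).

L = (3 + 4·x + 2·x^2) + (-1 - x)·Dx  (order 1).
h: a_k = -4, -12, -20, -76/3, -26, -346/15, -814/45, -90/7, -5281/630, -28787/5670, …
ICs: h(0) = -4.

f: a_k = -2, -2, -1, -1/3, -1/12, -1/60, -1/360, -1/2520, -1/20160, -1/181440, …
L₀ from L_f via x↦r, Dx↦r'^{-1}Dx.
h=h₀': d/dx-closure on L₀ ⇒ L.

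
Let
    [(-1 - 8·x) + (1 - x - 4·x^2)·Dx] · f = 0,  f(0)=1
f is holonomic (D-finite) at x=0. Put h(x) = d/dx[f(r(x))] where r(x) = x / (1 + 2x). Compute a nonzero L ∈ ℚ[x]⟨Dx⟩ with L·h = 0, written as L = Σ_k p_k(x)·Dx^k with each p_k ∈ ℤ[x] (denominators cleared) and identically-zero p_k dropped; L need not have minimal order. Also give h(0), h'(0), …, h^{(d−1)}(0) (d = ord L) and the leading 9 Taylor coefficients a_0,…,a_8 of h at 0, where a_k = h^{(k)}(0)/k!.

f: a_k = 1, 1, 5, 9, 29, 65, 181, 441, 1165, …
h₀=f(r): pull back L_f along r ⇒ L₀.
Derive L from L₀ (diff closure).
L = (6 + 12·x + 72·x^2 + 80·x^3) + (-1 - 15·x - 54·x^2 - 36·x^3 + 40·x^4)·Dx  (order 1).
h: a_k = 1, 6, -21, 108, -475, 2034, -8449, 34392, -137799, …
ICs: h(0) = 1.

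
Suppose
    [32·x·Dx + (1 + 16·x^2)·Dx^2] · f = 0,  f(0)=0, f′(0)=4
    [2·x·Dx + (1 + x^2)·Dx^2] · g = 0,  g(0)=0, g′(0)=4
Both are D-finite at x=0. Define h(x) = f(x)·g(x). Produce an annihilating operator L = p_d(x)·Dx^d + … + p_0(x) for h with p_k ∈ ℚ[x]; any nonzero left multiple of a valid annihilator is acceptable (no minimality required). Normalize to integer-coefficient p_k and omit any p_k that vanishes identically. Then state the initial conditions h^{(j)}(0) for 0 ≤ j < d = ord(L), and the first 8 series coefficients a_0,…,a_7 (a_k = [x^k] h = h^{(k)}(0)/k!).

f: a_k = 0, 4, 0, -64/3, 0, 1024/5, 0, -16384/7, …
g: a_k = 0, 4, 0, -4/3, 0, 4/5, 0, -4/7, …
f·g: L₀ = L_f ⊗_s L_g, ord ≤ 2·2.
L = (-384·x - 10880·x^3 - 16384·x^5 + 34816·x^7 + 98304·x^9)·Dx + (-68 - 3916·x^2 - 19584·x^4 - 14336·x^6 + 121856·x^8 + 147456·x^10)·Dx^2 + (-136·x - 2632·x^3 - 6528·x^5 + 16448·x^7 + 69632·x^9 + 49152·x^11)·Dx^3 + (-1 - 34·x^2 - 305·x^4 + 4880·x^8 + 8704·x^10 + 4096·x^12)·Dx^4  (order 4).
h: a_k = 0, 0, 16, 0, -272/3, 0, 38288/45, 0, …
ICs: h(0) = 0, h′(0) = 0, h′′(0) = 32, h′′′(0) = 0.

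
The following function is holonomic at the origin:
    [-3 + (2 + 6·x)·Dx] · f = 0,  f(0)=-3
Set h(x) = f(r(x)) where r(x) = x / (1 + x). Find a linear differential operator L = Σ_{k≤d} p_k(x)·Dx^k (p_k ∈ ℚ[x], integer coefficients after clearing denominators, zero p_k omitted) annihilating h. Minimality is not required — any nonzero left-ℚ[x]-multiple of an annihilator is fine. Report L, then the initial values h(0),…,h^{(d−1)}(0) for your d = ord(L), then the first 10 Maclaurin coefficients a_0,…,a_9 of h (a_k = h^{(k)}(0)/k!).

L = -3 + (2 + 10·x + 8·x^2)·Dx  (order 1).
h: a_k = -3, -9/2, 63/8, -261/16, 5031/128, -27207/256, 318915/1024, -1975005/2048, 101709495/32768, -673558515/65536, …
ICs: h(0) = -3.

f: a_k = -3, -9/2, 27/8, -81/16, 1215/128, -5103/256, 45927/1024, -216513/2048, 8444007/32768, -42220035/65536, …
L₀ from L_f via x↦r, Dx↦r'^{-1}Dx.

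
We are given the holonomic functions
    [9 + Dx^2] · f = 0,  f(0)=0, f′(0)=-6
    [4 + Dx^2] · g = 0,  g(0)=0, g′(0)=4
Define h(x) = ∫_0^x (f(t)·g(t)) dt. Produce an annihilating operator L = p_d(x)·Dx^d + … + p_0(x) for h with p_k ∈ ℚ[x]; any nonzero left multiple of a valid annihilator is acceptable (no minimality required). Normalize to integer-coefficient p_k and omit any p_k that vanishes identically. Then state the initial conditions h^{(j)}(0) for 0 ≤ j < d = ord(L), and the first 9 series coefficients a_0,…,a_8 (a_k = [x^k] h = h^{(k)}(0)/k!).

L = 25·Dx + 26·Dx^3 + Dx^5  (order 5).
h: a_k = 0, 0, 0, -8, 0, 52/5, 0, -31/5, 0, …
ICs: h(0) = 0, h′(0) = 0, h′′(0) = 0, h′′′(0) = -48, h′′′′(0) = 0.

f: a_k = 0, -6, 0, 9, 0, -81/20, 0, 243/280, 0, …
g: a_k = 0, 4, 0, -8/3, 0, 8/15, 0, -16/315, 0, …
h₀=f·g: eliminate ⇒ L₀, order ≤ 2·2.
Integrate: L := L₀·Dx.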